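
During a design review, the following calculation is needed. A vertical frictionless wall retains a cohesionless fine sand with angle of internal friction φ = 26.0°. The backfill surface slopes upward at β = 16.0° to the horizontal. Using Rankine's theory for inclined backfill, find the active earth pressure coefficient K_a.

0.458

K_a = cos β · (cos β − √(cos²β − cos²φ)) / (cos β + √(cos²β − cos²φ)).
cos β = 0.9613, cos φ = 0.8988, √(cos²β − cos²φ) = 0.3409.
K_a = 0.9613 × (0.9613 − 0.3409)/(0.9613 + 0.3409) = 0.4580.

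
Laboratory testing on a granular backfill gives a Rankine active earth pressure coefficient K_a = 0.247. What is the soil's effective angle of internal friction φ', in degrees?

37.1°

K_a = tan²(45° − φ/2) ⇒ 45° − φ/2 = arctan(√0.247) = 26.43°.
φ = 2(45° − 26.43°) = 37.15°.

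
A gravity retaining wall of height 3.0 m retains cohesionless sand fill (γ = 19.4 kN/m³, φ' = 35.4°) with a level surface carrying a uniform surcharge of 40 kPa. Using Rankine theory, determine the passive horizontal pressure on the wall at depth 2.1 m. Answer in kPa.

K_p = (1 + sin φ)/(1 − sin φ) = 3.754.
σ_v = γz + q = 19.4 × 2.1 + 40 = 80.74 kPa.
σ_h = K_p σ_v = 3.754 × 80.74 = 303.1 kPa.

303 kPa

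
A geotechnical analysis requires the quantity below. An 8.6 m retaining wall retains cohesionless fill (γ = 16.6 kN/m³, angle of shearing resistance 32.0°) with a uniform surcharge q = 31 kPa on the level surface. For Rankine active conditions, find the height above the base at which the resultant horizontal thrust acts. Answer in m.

3.30 m

K_a = 0.3073.
Triangular part P₁ = ½K_aγH² = 188.6 at H/3 = 2.867 m; rectangular part P₂ = K_a q H = 81.92 at H/2 = 4.300 m.
ȳ = (P₁·2.867 + P₂·4.300)/(P₁+P₂) = 3.301 m.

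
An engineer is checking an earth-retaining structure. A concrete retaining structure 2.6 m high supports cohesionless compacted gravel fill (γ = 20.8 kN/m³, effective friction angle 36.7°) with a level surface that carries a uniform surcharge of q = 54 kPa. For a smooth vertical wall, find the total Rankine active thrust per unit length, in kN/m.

K_a = tan²(45° − φ/2) = 0.2519.
Soil triangle: ½ K_a γ H² = 0.5×0.2519×20.8×2.6² = 17.71 kN/m.
Surcharge rectangle: K_a q H = 0.2519×54×2.6 = 35.36 kN/m.
Total = 17.71 + 35.36 = 53.07 kN/m.

53.1 kN/m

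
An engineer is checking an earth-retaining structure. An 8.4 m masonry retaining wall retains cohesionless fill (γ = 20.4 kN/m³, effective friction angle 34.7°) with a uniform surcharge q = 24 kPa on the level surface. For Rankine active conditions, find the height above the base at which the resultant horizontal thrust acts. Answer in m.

K_a = 0.2745.
Triangular part P₁ = ½K_aγH² = 197.5 at H/3 = 2.800 m; rectangular part P₂ = K_a q H = 55.33 at H/2 = 4.200 m.
ȳ = (P₁·2.800 + P₂·4.200)/(P₁+P₂) = 3.106 m.

3.11 m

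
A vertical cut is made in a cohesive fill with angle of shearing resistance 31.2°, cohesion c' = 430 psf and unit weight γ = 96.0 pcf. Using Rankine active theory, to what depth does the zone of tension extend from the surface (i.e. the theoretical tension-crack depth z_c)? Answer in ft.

15.9 ft

K_a = tan²(45° − 31.2°/2) = 0.3175; √K_a = 0.5635.
The active pressure is zero where K_a γ z = 2c√K_a, so z_c = 2c/(γ√K_a) = 2×430/(96.0×0.5635) = 15.90 ft.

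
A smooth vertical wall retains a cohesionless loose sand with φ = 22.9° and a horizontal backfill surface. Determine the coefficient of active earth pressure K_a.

K_a = tan²(45° − φ/2) = tan²(33.55°) = 0.4398.

0.440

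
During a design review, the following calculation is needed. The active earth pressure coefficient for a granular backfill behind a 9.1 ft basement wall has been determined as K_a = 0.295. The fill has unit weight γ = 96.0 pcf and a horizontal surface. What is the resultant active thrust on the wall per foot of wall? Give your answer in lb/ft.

1170 lb/ft

P = ½ K_a γ H² = 0.5 × 0.295 × 96.0 × 9.1² = 1173 lb/ft.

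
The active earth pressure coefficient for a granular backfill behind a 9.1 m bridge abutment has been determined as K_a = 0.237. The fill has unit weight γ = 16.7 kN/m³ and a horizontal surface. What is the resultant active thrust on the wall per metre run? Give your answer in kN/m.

P = ½ K_a γ H² = 0.5 × 0.237 × 16.7 × 9.1² = 163.9 kN/m.

164 kN/m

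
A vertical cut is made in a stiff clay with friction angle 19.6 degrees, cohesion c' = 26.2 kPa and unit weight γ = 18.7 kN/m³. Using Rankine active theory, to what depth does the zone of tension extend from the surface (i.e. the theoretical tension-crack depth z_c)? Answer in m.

K_a = tan²(45° − 19.6°/2) = 0.4976; √K_a = 0.7054.
The active pressure is zero where K_a γ z = 2c√K_a, so z_c = 2c/(γ√K_a) = 2×26.2/(18.7×0.7054) = 3.972 m.

3.97 m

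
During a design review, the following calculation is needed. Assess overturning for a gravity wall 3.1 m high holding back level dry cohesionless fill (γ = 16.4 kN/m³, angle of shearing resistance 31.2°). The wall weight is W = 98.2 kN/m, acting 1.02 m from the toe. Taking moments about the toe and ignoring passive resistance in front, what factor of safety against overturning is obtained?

K_a = tan²(45° − 31.2°/2) = 0.3175.
P_a = ½K_aγH² = 0.5×0.3175×16.4×3.1² = 25.02 kN/m, acting at H/3 = 1.033 m above the base.
Overturning moment M_o = P_a × H/3 = 25.02 × 1.033 = 25.85.
Resisting moment M_r = W × 1.02 = 98.2 × 1.02 = 100.2.
FS_overturning = M_r/M_o = 100.2/25.85 = 3.874.

3.87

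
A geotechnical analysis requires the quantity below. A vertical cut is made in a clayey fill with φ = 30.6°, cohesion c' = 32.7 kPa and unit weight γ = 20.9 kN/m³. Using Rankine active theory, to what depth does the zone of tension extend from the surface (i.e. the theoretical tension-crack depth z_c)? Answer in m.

K_a = tan²(45° − 30.6°/2) = 0.3253; √K_a = 0.5704.
The active pressure is zero where K_a γ z = 2c√K_a, so z_c = 2c/(γ√K_a) = 2×32.7/(20.9×0.5704) = 5.486 m.

5.49 m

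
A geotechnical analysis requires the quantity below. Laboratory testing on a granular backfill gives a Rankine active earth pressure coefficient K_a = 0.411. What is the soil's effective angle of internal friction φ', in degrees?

24.7°

K_a = tan²(45° − φ/2) ⇒ 45° − φ/2 = arctan(√0.411) = 32.66°.
φ = 2(45° − 32.66°) = 24.67°.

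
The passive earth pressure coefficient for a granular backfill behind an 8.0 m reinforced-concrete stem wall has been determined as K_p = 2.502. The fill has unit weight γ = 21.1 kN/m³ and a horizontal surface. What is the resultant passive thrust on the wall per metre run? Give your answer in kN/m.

P = ½ K_p γ H² = 0.5 × 2.502 × 21.1 × 8.0² = 1689 kN/m.

1690 kN/m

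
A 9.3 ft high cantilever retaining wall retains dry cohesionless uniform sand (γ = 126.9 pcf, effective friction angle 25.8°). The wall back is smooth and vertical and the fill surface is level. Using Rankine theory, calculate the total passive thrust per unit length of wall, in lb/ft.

K_p = tan²(45° + φ/2) = 2.541.
P_p = ½ K_p γ H² = 0.5 × 2.541 × 126.9 × 9.3² = 13950 lb/ft.

13900 lb/ft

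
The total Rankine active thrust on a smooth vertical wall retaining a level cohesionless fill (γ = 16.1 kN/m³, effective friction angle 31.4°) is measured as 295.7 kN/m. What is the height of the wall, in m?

K_a = 0.3149. P_a = ½ K_a γ H² ⇒ H = √(2P_a/(K_a γ)).
H = √(2×295.7/(0.3149×16.1)) = 10.80 m.

10.8 m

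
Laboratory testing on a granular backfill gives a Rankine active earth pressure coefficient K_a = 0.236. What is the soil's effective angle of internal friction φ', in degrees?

38.2°

K_a = tan²(45° − φ/2) ⇒ 45° − φ/2 = arctan(√0.236) = 25.91°.
φ = 2(45° − 25.91°) = 38.18°.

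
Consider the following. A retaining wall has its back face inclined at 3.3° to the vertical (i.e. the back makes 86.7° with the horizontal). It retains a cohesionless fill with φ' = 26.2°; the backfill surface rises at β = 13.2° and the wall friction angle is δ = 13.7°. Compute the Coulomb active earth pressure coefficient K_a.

0.460

K_a = sin²(α+φ) / [sin²α · sin(α−δ) · (1 + √{sin(φ+δ)sin(φ−β) / (sin(α−δ)sin(α+β))})²].
With α = 86.7°, φ = 26.2°, δ = 13.7°, β = 13.2°: K_a = 0.4599.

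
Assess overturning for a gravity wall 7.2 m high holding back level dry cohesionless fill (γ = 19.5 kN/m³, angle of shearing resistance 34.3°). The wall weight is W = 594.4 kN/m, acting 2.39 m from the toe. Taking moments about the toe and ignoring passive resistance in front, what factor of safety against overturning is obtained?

K_a = tan²(45° − 34.3°/2) = 0.2792.
P_a = ½K_aγH² = 0.5×0.2792×19.5×7.2² = 141.1 kN/m, acting at H/3 = 2.400 m above the base.
Overturning moment M_o = P_a × H/3 = 141.1 × 2.400 = 338.6.
Resisting moment M_r = W × 2.39 = 594.4 × 2.39 = 1421.
FS_overturning = M_r/M_o = 1421/338.6 = 4.195.

4.20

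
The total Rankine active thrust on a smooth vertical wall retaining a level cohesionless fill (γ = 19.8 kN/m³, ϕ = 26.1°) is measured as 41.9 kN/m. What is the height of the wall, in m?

3.30 m

K_a = 0.3889. P_a = ½ K_a γ H² ⇒ H = √(2P_a/(K_a γ)).
H = √(2×41.9/(0.3889×19.8)) = 3.299 m.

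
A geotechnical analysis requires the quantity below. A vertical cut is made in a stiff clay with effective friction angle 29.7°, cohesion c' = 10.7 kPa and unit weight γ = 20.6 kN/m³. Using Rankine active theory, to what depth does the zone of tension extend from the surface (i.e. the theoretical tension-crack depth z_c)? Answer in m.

K_a = tan²(45° − 29.7°/2) = 0.3374; √K_a = 0.5808.
The active pressure is zero where K_a γ z = 2c√K_a, so z_c = 2c/(γ√K_a) = 2×10.7/(20.6×0.5808) = 1.788 m.

1.79 m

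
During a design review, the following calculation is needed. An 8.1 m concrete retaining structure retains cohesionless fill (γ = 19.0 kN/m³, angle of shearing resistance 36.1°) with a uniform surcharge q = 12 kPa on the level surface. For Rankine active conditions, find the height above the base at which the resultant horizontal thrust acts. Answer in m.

K_a = 0.2585.
Triangular part P₁ = ½K_aγH² = 161.1 at H/3 = 2.700 m; rectangular part P₂ = K_a q H = 25.13 at H/2 = 4.050 m.
ȳ = (P₁·2.700 + P₂·4.050)/(P₁+P₂) = 2.882 m.

2.88 m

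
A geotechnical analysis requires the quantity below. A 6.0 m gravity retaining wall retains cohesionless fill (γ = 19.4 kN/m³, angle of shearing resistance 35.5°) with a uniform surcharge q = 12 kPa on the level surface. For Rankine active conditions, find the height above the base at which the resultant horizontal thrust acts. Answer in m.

2.17 m

K_a = 0.2653.
Triangular part P₁ = ½K_aγH² = 92.63 at H/3 = 2.000 m; rectangular part P₂ = K_a q H = 19.10 at H/2 = 3.000 m.
ȳ = (P₁·2.000 + P₂·3.000)/(P₁+P₂) = 2.171 m.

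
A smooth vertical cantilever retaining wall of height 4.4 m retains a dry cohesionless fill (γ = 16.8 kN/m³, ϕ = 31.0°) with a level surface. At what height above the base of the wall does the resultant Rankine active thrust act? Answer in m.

K_a = 0.3201.
The pressure distribution is triangular, so the resultant acts at H/3 above the base = 4.4/3 = 1.467 m.

1.47 m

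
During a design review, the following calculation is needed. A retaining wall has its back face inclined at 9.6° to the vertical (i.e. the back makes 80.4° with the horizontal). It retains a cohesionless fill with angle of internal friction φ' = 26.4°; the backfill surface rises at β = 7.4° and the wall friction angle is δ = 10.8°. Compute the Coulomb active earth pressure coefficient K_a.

0.473

K_a = sin²(α+φ) / [sin²α · sin(α−δ) · (1 + √{sin(φ+δ)sin(φ−β) / (sin(α−δ)sin(α+β))})²].
With α = 80.4°, φ = 26.4°, δ = 10.8°, β = 7.4°: K_a = 0.4728.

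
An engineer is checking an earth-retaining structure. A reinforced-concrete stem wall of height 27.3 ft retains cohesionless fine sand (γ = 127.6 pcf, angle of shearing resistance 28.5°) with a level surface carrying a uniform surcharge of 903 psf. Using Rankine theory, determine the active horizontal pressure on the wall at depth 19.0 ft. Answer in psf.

K_a = (1 − sin φ)/(1 + sin φ) = 0.3540.
σ_v = γz + q = 127.6 × 19.0 + 903 = 3327 psf.
σ_h = K_a σ_v = 0.3540 × 3327 = 1178 psf.

1180 psf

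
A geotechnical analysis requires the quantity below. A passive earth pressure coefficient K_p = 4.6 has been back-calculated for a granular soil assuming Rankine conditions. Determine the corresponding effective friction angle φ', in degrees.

40.0°

K_p = (1+sin φ)/(1−sin φ) ⇒ sin φ = (K_p − 1)/(K_p + 1) = 0.6429.
φ = arcsin(0.6429) = 40.01°.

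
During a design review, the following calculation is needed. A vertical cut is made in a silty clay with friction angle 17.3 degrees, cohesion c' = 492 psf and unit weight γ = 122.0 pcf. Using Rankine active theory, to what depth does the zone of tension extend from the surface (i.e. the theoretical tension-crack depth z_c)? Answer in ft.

11.0 ft

K_a = tan²(45° − 17.3°/2) = 0.5416; √K_a = 0.7359.
The active pressure is zero where K_a γ z = 2c√K_a, so z_c = 2c/(γ√K_a) = 2×492/(122.0×0.7359) = 10.96 ft.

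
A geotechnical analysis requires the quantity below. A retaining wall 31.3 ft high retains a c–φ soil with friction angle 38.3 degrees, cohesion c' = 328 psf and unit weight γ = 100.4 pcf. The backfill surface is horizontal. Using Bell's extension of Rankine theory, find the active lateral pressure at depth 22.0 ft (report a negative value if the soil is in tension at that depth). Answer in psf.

201 psf

K_a = (1 − sin φ)/(1 + sin φ) = 0.2347.
σ_a = K_a γ z − 2c√K_a = 0.2347×100.4×22.0 − 2×328×0.4845 = 200.7 psf.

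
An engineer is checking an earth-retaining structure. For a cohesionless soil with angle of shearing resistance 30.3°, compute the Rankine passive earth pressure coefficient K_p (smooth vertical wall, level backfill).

3.04

K_p = (1 + sin φ)/(1 − sin φ) = tan²(45° + 30.3°/2) = 3.037.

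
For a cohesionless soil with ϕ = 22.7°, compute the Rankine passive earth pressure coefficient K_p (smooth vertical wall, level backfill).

K_p = (1 + sin φ)/(1 − sin φ) = tan²(45° + 22.7°/2) = 2.257.

2.26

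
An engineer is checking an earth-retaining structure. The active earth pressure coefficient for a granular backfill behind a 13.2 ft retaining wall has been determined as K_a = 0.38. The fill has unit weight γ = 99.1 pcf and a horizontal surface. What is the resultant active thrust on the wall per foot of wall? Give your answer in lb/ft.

P = ½ K_a γ H² = 0.5 × 0.38 × 99.1 × 13.2² = 3281 lb/ft.

3280 lb/ft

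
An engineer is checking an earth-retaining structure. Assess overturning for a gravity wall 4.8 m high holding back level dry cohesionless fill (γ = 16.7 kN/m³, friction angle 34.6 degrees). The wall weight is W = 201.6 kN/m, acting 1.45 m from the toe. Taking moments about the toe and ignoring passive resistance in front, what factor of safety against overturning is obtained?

K_a = tan²(45° − 34.6°/2) = 0.2756.
P_a = ½K_aγH² = 0.5×0.2756×16.7×4.8² = 53.03 kN/m, acting at H/3 = 1.600 m above the base.
Overturning moment M_o = P_a × H/3 = 53.03 × 1.600 = 84.85.
Resisting moment M_r = W × 1.45 = 201.6 × 1.45 = 292.3.
FS_overturning = M_r/M_o = 292.3/84.85 = 3.445.

3.45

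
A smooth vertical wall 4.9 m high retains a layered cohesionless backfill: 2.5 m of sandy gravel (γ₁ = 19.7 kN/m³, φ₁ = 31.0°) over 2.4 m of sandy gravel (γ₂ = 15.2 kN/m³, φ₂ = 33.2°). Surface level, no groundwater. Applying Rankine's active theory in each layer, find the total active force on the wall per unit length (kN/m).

67.1 kN/m

K_a1 = tan²(45°−31.0°/2) = 0.3201; K_a2 = tan²(45°−33.2°/2) = 0.2924.
Layer 1: σ at base = K_a1 γ₁ h₁ = 15.76 kPa; P₁ = ½×15.76×2.5 = 19.71.
Layer 2: σ_v at top = γ₁h₁ = 49.25; σ_h top = K_a2×49.25 = 14.40; σ_h base = K_a2×(49.25+15.2×2.4) = 25.06.
P₂ = ½(14.40+25.06)×2.4 = 47.35. Total P_a = 19.71+47.35 = 67.06 kN/m.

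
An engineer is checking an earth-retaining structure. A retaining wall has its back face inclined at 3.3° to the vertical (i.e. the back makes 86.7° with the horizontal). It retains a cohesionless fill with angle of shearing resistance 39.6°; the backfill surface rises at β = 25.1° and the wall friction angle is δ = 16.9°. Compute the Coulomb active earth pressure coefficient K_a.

0.313

K_a = sin²(α+φ) / [sin²α · sin(α−δ) · (1 + √{sin(φ+δ)sin(φ−β) / (sin(α−δ)sin(α+β))})²].
With α = 86.7°, φ = 39.6°, δ = 16.9°, β = 25.1°: K_a = 0.3130.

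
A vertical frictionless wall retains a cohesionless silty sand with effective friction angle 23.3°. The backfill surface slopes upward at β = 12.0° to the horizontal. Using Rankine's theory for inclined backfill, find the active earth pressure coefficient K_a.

0.477

K_a = cos β · (cos β − √(cos²β − cos²φ)) / (cos β + √(cos²β − cos²φ)).
cos β = 0.9781, cos φ = 0.9184, √(cos²β − cos²φ) = 0.3365.
K_a = 0.9781 × (0.9781 − 0.3365)/(0.9781 + 0.3365) = 0.4774.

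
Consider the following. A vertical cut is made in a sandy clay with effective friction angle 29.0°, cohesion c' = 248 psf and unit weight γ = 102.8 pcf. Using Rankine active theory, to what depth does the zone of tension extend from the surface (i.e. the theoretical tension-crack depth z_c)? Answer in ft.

K_a = tan²(45° − 29.0°/2) = 0.3470; √K_a = 0.5890.
The active pressure is zero where K_a γ z = 2c√K_a, so z_c = 2c/(γ√K_a) = 2×248/(102.8×0.5890) = 8.191 ft.

8.19 ft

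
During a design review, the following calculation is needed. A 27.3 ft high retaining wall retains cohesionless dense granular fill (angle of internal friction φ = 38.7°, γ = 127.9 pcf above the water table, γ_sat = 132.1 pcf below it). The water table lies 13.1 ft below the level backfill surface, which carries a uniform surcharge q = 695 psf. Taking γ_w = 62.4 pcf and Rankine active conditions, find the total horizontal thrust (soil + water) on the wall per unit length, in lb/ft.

K_a = tan²(45° − φ/2) = 0.2306.
γ' = 132.1 − 62.4 = 69.70 pcf. h₂ = H − d_w = 14.2 ft.
σ'_h: at surface K_a·q = 160.3; at WT K_a(q+γd_w) = 546.6; at base K_a(q+γd_w+γ'h₂) = 774.8 psf.
P₁ = ½(160.3+546.6)×13.1 = 4630; P₂ = ½(546.6+774.8)×14.2 = 9382; P_w = ½γ_w h₂² = 6291.
Total = 4630+9382+6291 = 20300 lb/ft.

20300 lb/ft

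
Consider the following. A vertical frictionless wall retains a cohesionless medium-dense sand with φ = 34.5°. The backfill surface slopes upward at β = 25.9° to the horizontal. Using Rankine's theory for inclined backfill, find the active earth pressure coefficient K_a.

0.385

K_a = cos β · (cos β − √(cos²β − cos²φ)) / (cos β + √(cos²β − cos²φ)).
cos β = 0.8996, cos φ = 0.8241, √(cos²β − cos²φ) = 0.3606.
K_a = 0.8996 × (0.8996 − 0.3606)/(0.8996 + 0.3606) = 0.3847.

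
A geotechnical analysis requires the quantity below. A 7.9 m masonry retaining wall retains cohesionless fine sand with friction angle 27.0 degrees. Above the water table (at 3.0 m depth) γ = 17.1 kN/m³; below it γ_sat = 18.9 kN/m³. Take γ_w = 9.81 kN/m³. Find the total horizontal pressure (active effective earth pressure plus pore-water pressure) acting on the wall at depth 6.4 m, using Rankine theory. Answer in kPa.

K_a = (1 − sin φ)/(1 + sin φ) = 0.3755.
γ' = 18.9 − 9.81 = 9.090 kN/m³.
Effective vertical stress at 6.4 m: σ'_v = 17.1×3.0 + 9.090×3.40 = 82.21 kPa.
σ'_h = K_a σ'_v = 0.3755 × 82.21 = 30.87 kPa; u = γ_w × 3.40 = 33.35 kPa.
Total σ_h = 30.87 + 33.35 = 64.22 kPa.

64.2 kPa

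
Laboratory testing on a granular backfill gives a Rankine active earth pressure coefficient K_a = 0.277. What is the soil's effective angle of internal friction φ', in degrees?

K_a = tan²(45° − φ/2) ⇒ 45° − φ/2 = arctan(√0.277) = 27.76°.
φ = 2(45° − 27.76°) = 34.48°.

34.5°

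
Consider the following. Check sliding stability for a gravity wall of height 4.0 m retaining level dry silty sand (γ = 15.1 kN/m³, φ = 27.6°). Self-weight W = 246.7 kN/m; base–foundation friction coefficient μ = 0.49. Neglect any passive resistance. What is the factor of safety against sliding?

K_a = tan²(45° − 27.6°/2) = 0.3668.
P_a = ½K_aγH² = 0.5×0.3668×15.1×4.0² = 44.31 kN/m, acting at H/3 = 1.333 m above the base.
FS_sliding = μW / P_a = 0.49×246.7 / 44.31 = 2.728.

2.73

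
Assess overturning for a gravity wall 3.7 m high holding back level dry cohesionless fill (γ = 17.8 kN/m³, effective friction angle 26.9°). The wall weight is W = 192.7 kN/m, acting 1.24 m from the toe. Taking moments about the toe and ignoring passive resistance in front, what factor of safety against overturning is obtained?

K_a = tan²(45° − 26.9°/2) = 0.3770.
P_a = ½K_aγH² = 0.5×0.3770×17.8×3.7² = 45.93 kN/m, acting at H/3 = 1.233 m above the base.
Overturning moment M_o = P_a × H/3 = 45.93 × 1.233 = 56.65.
Resisting moment M_r = W × 1.24 = 192.7 × 1.24 = 238.9.
FS_overturning = M_r/M_o = 238.9/56.65 = 4.218.

4.22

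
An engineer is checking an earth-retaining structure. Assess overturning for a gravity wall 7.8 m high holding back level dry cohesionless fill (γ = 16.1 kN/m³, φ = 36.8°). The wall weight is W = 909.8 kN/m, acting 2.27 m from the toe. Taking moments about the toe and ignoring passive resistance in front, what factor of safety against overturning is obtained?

K_a = tan²(45° − 36.8°/2) = 0.2508.
P_a = ½K_aγH² = 0.5×0.2508×16.1×7.8² = 122.8 kN/m, acting at H/3 = 2.600 m above the base.
Overturning moment M_o = P_a × H/3 = 122.8 × 2.600 = 319.3.
Resisting moment M_r = W × 2.27 = 909.8 × 2.27 = 2065.
FS_overturning = M_r/M_o = 2065/319.3 = 6.468.

6.47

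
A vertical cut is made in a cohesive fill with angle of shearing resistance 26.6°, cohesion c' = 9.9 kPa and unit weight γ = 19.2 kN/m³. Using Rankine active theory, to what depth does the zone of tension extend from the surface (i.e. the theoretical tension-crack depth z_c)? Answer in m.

K_a = tan²(45° − 26.6°/2) = 0.3814; √K_a = 0.6176.
The active pressure is zero where K_a γ z = 2c√K_a, so z_c = 2c/(γ√K_a) = 2×9.9/(19.2×0.6176) = 1.670 m.

1.67 m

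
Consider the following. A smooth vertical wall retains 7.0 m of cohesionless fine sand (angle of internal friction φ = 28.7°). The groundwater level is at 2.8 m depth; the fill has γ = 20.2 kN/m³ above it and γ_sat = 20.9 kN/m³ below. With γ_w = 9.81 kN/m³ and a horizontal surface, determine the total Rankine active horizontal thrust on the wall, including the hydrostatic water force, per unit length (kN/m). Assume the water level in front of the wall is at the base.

K_a = tan²(45° − φ/2) = 0.3511.
γ' = 20.9 − 9.81 = 11.09 kN/m³. Depth below WT = 4.2 m.
σ'_h at WT = K_a γ d_w = 19.86 kPa; at base = 19.86 + K_a γ' × 4.2 = 36.22 kPa.
P₁ (0–2.8 m) = ½×19.86×2.8 = 27.81. P₂ (2.8–7.0 m) = ½(19.86+36.22)×4.2 = 117.8.
P_w = ½ γ_w h₂² = 0.5×9.81×4.2² = 86.52. Total = 27.81+117.8+86.52 = 232.1 kN/m.

232 kN/m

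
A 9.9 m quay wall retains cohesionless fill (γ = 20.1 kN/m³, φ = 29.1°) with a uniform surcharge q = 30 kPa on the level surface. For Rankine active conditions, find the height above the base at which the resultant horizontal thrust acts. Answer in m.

K_a = 0.3456.
Triangular part P₁ = ½K_aγH² = 340.4 at H/3 = 3.300 m; rectangular part P₂ = K_a q H = 102.6 at H/2 = 4.950 m.
ȳ = (P₁·3.300 + P₂·4.950)/(P₁+P₂) = 3.682 m.

3.68 m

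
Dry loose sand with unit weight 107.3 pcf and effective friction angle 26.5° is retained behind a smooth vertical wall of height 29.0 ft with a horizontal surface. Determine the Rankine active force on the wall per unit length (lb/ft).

17300 lb/ft

K_a = tan²(45° − φ/2) = 0.3829.
P_a = ½ K_a γ H² = 0.5 × 0.3829 × 107.3 × 29.0² = 17280 lb/ft.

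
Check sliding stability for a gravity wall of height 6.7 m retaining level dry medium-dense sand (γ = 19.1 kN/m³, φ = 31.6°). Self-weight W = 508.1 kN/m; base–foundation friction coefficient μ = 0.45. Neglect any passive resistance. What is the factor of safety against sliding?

1.71

K_a = tan²(45° − 31.6°/2) = 0.3123.
P_a = ½K_aγH² = 0.5×0.3123×19.1×6.7² = 133.9 kN/m, acting at H/3 = 2.233 m above the base.
FS_sliding = μW / P_a = 0.45×508.1 / 133.9 = 1.708.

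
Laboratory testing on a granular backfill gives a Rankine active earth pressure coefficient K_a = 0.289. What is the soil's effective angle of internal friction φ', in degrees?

33.5°

K_a = tan²(45° − φ/2) ⇒ 45° − φ/2 = arctan(√0.289) = 28.26°.
φ = 2(45° − 28.26°) = 33.48°.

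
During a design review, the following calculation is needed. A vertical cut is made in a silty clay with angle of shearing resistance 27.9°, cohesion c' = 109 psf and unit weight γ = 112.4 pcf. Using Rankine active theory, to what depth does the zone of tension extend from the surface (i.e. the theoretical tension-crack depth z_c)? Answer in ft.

3.22 ft

K_a = tan²(45° − 27.9°/2) = 0.3625; √K_a = 0.6020.
The active pressure is zero where K_a γ z = 2c√K_a, so z_c = 2c/(γ√K_a) = 2×109/(112.4×0.6020) = 3.222 ft.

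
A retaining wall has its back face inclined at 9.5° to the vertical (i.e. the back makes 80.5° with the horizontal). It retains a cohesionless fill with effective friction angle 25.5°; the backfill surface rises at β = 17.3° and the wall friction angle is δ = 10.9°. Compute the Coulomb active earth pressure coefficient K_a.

0.598

K_a = sin²(α+φ) / [sin²α · sin(α−δ) · (1 + √{sin(φ+δ)sin(φ−β) / (sin(α−δ)sin(α+β))})²].
With α = 80.5°, φ = 25.5°, δ = 10.9°, β = 17.3°: K_a = 0.5979.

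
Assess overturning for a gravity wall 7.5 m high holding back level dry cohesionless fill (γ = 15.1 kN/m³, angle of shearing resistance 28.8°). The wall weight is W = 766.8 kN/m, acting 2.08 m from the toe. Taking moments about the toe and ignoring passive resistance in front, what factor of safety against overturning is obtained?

4.30

K_a = tan²(45° − 28.8°/2) = 0.3498.
P_a = ½K_aγH² = 0.5×0.3498×15.1×7.5² = 148.5 kN/m, acting at H/3 = 2.500 m above the base.
Overturning moment M_o = P_a × H/3 = 148.5 × 2.500 = 371.3.
Resisting moment M_r = W × 2.08 = 766.8 × 2.08 = 1595.
FS_overturning = M_r/M_o = 1595/371.3 = 4.295.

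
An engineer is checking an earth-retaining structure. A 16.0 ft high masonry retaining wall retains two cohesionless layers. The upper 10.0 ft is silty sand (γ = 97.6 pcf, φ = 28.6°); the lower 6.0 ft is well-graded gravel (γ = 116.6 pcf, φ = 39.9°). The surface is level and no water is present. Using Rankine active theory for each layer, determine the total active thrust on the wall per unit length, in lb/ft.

K_a1 = tan²(45°−28.6°/2) = 0.3525; K_a2 = tan²(45°−39.9°/2) = 0.2184.
Layer 1: σ at base = K_a1 γ₁ h₁ = 344.1 psf; P₁ = ½×344.1×10.0 = 1720.
Layer 2: σ_v at top = γ₁h₁ = 976.0; σ_h top = K_a2×976.0 = 213.2; σ_h base = K_a2×(976.0+116.6×6.0) = 366.0.
P₂ = ½(213.2+366.0)×6.0 = 1738. Total P_a = 1720+1738 = 3458 lb/ft.

3460 lb/ft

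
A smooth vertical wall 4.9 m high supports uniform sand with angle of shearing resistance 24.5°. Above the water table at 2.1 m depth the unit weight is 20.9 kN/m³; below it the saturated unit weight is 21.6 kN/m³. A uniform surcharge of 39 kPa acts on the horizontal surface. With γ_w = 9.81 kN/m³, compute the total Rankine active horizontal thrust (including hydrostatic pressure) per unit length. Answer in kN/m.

K_a = tan²(45° − φ/2) = 0.4137.
γ' = 21.6 − 9.81 = 11.79 kN/m³. h₂ = H − d_w = 2.8 m.
σ'_h: at surface K_a·q = 16.14; at WT K_a(q+γd_w) = 34.29; at base K_a(q+γd_w+γ'h₂) = 47.95 kPa.
P₁ = ½(16.14+34.29)×2.1 = 52.95; P₂ = ½(34.29+47.95)×2.8 = 115.1; P_w = ½γ_w h₂² = 38.46.
Total = 52.95+115.1+38.46 = 206.6 kN/m.

207 kN/m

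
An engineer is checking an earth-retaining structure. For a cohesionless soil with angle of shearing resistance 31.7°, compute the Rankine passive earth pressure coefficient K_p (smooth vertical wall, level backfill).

K_p = (1 + sin φ)/(1 − sin φ) = tan²(45° + 31.7°/2) = 3.215.

3.21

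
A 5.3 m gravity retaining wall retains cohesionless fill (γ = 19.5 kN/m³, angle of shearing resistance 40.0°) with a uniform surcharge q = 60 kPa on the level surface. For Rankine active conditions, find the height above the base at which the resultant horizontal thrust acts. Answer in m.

K_a = 0.2174.
Triangular part P₁ = ½K_aγH² = 59.55 at H/3 = 1.767 m; rectangular part P₂ = K_a q H = 69.15 at H/2 = 2.650 m.
ȳ = (P₁·1.767 + P₂·2.650)/(P₁+P₂) = 2.241 m.

2.24 m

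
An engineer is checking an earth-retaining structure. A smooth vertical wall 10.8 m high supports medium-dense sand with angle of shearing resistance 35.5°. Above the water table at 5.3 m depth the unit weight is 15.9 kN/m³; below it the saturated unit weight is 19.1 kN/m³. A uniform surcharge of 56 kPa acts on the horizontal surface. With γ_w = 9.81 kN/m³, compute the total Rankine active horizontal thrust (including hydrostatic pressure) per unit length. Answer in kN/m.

K_a = tan²(45° − φ/2) = 0.2653.
γ' = 19.1 − 9.81 = 9.290 kN/m³. h₂ = H − d_w = 5.5 m.
σ'_h: at surface K_a·q = 14.85; at WT K_a(q+γd_w) = 37.21; at base K_a(q+γd_w+γ'h₂) = 50.76 kPa.
P₁ = ½(14.85+37.21)×5.3 = 138.0; P₂ = ½(37.21+50.76)×5.5 = 241.9; P_w = ½γ_w h₂² = 148.4.
Total = 138.0+241.9+148.4 = 528.3 kN/m.

528 kN/m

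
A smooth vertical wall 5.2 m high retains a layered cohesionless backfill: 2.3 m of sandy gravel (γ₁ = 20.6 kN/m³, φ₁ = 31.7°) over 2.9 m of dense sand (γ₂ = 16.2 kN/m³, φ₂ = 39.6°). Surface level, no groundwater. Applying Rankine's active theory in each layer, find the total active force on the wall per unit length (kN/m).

62.5 kN/m

K_a1 = tan²(45°−31.7°/2) = 0.3111; K_a2 = tan²(45°−39.6°/2) = 0.2214.
Layer 1: σ at base = K_a1 γ₁ h₁ = 14.74 kPa; P₁ = ½×14.74×2.3 = 16.95.
Layer 2: σ_v at top = γ₁h₁ = 47.38; σ_h top = K_a2×47.38 = 10.49; σ_h base = K_a2×(47.38+16.2×2.9) = 20.89.
P₂ = ½(10.49+20.89)×2.9 = 45.51. Total P_a = 16.95+45.51 = 62.46 kN/m.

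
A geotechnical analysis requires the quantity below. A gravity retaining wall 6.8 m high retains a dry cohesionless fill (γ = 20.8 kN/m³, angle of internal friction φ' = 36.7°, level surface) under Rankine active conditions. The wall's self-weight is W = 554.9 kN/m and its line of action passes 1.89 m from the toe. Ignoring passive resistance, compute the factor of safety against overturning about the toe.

3.82

K_a = tan²(45° − 36.7°/2) = 0.2519.
P_a = ½K_aγH² = 0.5×0.2519×20.8×6.8² = 121.1 kN/m, acting at H/3 = 2.267 m above the base.
Overturning moment M_o = P_a × H/3 = 121.1 × 2.267 = 274.5.
Resisting moment M_r = W × 1.89 = 554.9 × 1.89 = 1049.
FS_overturning = M_r/M_o = 1049/274.5 = 3.820.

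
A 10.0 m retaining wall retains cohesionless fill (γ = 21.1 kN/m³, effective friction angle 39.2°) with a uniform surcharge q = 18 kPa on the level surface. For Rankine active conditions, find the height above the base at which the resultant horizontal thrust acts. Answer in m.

K_a = 0.2255.
Triangular part P₁ = ½K_aγH² = 237.9 at H/3 = 3.333 m; rectangular part P₂ = K_a q H = 40.58 at H/2 = 5.000 m.
ȳ = (P₁·3.333 + P₂·5.000)/(P₁+P₂) = 3.576 m.

3.58 m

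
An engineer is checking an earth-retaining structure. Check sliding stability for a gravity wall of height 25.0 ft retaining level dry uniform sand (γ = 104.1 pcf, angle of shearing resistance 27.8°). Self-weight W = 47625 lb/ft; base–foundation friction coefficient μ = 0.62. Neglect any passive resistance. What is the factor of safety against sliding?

2.49

K_a = tan²(45° − 27.8°/2) = 0.3639.
P_a = ½K_aγH² = 0.5×0.3639×104.1×25.0² = 11840 lb/ft, acting at H/3 = 8.333 ft above the base.
FS_sliding = μW / P_a = 0.62×47625 / 11840 = 2.494.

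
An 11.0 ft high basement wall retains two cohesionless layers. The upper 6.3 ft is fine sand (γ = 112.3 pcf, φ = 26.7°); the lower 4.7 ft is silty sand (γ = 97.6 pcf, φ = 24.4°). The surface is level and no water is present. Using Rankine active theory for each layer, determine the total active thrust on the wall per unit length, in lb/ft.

2680 lb/ft

K_a1 = tan²(45°−26.7°/2) = 0.3800; K_a2 = tan²(45°−24.4°/2) = 0.4153.
Layer 1: σ at base = K_a1 γ₁ h₁ = 268.8 psf; P₁ = ½×268.8×6.3 = 846.8.
Layer 2: σ_v at top = γ₁h₁ = 707.5; σ_h top = K_a2×707.5 = 293.8; σ_h base = K_a2×(707.5+97.6×4.7) = 484.4.
P₂ = ½(293.8+484.4)×4.7 = 1829. Total P_a = 846.8+1829 = 2676 lb/ft.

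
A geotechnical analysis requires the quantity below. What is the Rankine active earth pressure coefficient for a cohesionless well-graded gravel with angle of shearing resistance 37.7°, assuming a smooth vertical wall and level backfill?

K_a = tan²(45° − φ/2) = tan²(26.15°) = 0.2411.

0.241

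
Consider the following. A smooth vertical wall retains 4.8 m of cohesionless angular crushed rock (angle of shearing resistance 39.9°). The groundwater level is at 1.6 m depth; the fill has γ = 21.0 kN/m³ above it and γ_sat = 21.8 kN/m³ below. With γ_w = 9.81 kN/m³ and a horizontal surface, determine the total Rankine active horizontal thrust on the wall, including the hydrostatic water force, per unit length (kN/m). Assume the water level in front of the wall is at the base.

93.0 kN/m

K_a = tan²(45° − φ/2) = 0.2184.
γ' = 21.8 − 9.81 = 11.99 kN/m³. Depth below WT = 3.2 m.
σ'_h at WT = K_a γ d_w = 7.339 kPa; at base = 7.339 + K_a γ' × 3.2 = 15.72 kPa.
P₁ (0–1.6 m) = ½×7.339×1.6 = 5.872. P₂ (1.6–4.8 m) = ½(7.339+15.72)×3.2 = 36.90.
P_w = ½ γ_w h₂² = 0.5×9.81×3.2² = 50.23. Total = 5.872+36.90+50.23 = 92.99 kN/m.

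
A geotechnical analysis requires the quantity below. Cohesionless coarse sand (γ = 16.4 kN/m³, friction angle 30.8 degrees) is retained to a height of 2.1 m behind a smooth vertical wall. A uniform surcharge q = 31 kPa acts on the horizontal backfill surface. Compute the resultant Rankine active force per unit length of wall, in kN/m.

K_a = tan²(45° − φ/2) = 0.3227.
Soil triangle: ½ K_a γ H² = 0.5×0.3227×16.4×2.1² = 11.67 kN/m.
Surcharge rectangle: K_a q H = 0.3227×31×2.1 = 21.01 kN/m.
Total = 11.67 + 21.01 = 32.68 kN/m.

32.7 kN/m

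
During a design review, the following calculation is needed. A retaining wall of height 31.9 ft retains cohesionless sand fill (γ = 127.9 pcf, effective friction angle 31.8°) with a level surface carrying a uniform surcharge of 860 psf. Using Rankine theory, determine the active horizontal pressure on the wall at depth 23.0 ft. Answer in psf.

K_a = (1 − sin φ)/(1 + sin φ) = 0.3098.
σ_v = γz + q = 127.9 × 23.0 + 860 = 3802 psf.
σ_h = K_a σ_v = 0.3098 × 3802 = 1178 psf.

1180 psf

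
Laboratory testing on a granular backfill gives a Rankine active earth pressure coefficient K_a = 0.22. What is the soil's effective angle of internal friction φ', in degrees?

K_a = tan²(45° − φ/2) ⇒ 45° − φ/2 = arctan(√0.22) = 25.13°.
φ = 2(45° − 25.13°) = 39.74°.

39.7°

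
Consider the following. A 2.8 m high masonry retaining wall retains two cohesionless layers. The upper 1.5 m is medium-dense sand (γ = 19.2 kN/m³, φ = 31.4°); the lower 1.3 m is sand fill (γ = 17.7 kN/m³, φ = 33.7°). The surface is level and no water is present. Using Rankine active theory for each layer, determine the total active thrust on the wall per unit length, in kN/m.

21.8 kN/m

K_a1 = tan²(45°−31.4°/2) = 0.3149; K_a2 = tan²(45°−33.7°/2) = 0.2863.
Layer 1: σ at base = K_a1 γ₁ h₁ = 9.070 kPa; P₁ = ½×9.070×1.5 = 6.802.
Layer 2: σ_v at top = γ₁h₁ = 28.80; σ_h top = K_a2×28.80 = 8.246; σ_h base = K_a2×(28.80+17.7×1.3) = 14.83.
P₂ = ½(8.246+14.83)×1.3 = 15.00. Total P_a = 6.802+15.00 = 21.80 kN/m.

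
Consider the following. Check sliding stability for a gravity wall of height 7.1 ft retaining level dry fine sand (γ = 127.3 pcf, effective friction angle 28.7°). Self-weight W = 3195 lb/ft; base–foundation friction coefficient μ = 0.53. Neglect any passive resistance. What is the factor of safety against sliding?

1.50

K_a = tan²(45° − 28.7°/2) = 0.3511.
P_a = ½K_aγH² = 0.5×0.3511×127.3×7.1² = 1127 lb/ft, acting at H/3 = 2.367 ft above the base.
FS_sliding = μW / P_a = 0.53×3195 / 1127 = 1.503.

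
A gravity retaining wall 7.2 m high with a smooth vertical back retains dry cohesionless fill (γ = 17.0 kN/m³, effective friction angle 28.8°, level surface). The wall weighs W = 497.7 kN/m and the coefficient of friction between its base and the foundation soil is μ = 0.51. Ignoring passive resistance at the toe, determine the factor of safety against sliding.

1.65

K_a = tan²(45° − 28.8°/2) = 0.3498.
P_a = ½K_aγH² = 0.5×0.3498×17.0×7.2² = 154.1 kN/m, acting at H/3 = 2.400 m above the base.
FS_sliding = μW / P_a = 0.51×497.7 / 154.1 = 1.647.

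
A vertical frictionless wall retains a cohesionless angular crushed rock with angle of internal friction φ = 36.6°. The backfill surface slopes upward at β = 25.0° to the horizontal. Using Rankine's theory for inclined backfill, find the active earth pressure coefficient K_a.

K_a = cos β · (cos β − √(cos²β − cos²φ)) / (cos β + √(cos²β − cos²φ)).
cos β = 0.9063, cos φ = 0.8028, √(cos²β − cos²φ) = 0.4206.
K_a = 0.9063 × (0.9063 − 0.4206)/(0.9063 + 0.4206) = 0.3318.

0.332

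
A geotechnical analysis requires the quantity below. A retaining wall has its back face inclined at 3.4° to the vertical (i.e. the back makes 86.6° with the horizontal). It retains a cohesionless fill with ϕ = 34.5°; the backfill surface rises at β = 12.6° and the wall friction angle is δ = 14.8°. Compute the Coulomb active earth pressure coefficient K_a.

0.323

K_a = sin²(α+φ) / [sin²α · sin(α−δ) · (1 + √{sin(φ+δ)sin(φ−β) / (sin(α−δ)sin(α+β))})²].
With α = 86.6°, φ = 34.5°, δ = 14.8°, β = 12.6°: K_a = 0.3227.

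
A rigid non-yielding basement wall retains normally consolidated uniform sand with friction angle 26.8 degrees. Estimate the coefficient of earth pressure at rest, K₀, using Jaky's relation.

K₀ = 1 − sin φ' = 1 − sin 26.8° = 0.5491.

0.549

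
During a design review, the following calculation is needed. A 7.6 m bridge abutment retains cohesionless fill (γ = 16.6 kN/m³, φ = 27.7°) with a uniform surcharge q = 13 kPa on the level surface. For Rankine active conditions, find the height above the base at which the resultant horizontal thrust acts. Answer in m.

K_a = 0.3653.
Triangular part P₁ = ½K_aγH² = 175.1 at H/3 = 2.533 m; rectangular part P₂ = K_a q H = 36.10 at H/2 = 3.800 m.
ȳ = (P₁·2.533 + P₂·3.800)/(P₁+P₂) = 2.750 m.

2.75 m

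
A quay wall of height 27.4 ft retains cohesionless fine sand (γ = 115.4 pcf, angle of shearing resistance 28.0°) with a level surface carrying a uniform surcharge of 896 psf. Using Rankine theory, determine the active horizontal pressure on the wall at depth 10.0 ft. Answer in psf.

K_a = (1 − sin φ)/(1 + sin φ) = 0.3610.
σ_v = γz + q = 115.4 × 10.0 + 896 = 2050 psf.
σ_h = K_a σ_v = 0.3610 × 2050 = 740.1 psf.

740 psf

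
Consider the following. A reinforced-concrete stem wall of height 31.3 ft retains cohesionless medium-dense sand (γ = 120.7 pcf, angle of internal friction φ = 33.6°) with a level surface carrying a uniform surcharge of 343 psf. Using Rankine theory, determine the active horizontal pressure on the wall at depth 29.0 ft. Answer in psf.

1100 psf

K_a = (1 − sin φ)/(1 + sin φ) = 0.2875.
σ_v = γz + q = 120.7 × 29.0 + 343 = 3843 psf.
σ_h = K_a σ_v = 0.2875 × 3843 = 1105 psf.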